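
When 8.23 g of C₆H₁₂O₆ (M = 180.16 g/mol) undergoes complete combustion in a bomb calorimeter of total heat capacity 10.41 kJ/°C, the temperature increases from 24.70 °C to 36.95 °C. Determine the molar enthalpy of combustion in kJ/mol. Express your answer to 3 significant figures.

ΔT = 36.95 − 24.70 = 12.25 °C
q_cal = C_cal × ΔT = 10.41 × 12.25 = 127.5225 kJ
n = 8.23 / 180.16 = 0.04568 mol
q_rxn = −q_cal = -127.5225 kJ
ΔH = -127.5225 / 0.04568 = -2792 kJ/mol

ΔH = -2790 kJ/mol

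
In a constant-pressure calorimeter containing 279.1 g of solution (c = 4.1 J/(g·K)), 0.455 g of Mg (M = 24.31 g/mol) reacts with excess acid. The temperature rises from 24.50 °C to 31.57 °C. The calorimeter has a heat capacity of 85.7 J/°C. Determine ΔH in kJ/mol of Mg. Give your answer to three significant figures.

|ΔT| = |31.57 − 24.50| = 7.07 °C
|q_surr| = (279.1 × 4.1 + 85.7) × 7.07 = 1230.01 × 7.07 = 8696 J
n(Mg) = 0.455 / 24.31 = 0.01872 mol
Temperature rose, so q_rxn = −|q_surr| = -8.696 kJ
ΔH = q_rxn / n = -464.5 kJ/mol

ΔH = -465 kJ/mol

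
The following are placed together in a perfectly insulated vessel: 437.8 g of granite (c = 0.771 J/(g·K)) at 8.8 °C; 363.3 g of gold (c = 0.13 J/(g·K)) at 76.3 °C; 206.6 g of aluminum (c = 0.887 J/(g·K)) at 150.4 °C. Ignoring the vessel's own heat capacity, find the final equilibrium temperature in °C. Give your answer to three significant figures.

T_f = 60.1 °C

Σ mᵢcᵢ(T − Tᵢ) = 0  ⇒  T = Σ mᵢcᵢTᵢ / Σ mᵢcᵢ
Σ mᵢcᵢ = 437.8×0.771 + 363.3×0.13 + 206.6×0.887 = 568.0270
Σ mᵢcᵢTᵢ = 337.5438×8.8 + 47.229×76.3 + 183.2542×150.4 = 34135
T = 34135 / 568.0270 = 60.09 °C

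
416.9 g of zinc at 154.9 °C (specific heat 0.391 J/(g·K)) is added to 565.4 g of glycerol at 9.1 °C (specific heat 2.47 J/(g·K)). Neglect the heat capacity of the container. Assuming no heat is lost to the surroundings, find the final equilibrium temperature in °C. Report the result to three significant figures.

T_f = 24.3 °C

Heat lost by zinc = heat gained by glycerol.
(416.9)(0.391)(154.9 − T) = (565.4)(2.47)(T − 9.1)
163.0079 (154.9 − T) = 1396.538 (T − 9.1)
25250 − 163.0079 T = 1396.538 T − 12708
37958 = 1559.5459 T
T = 24.34 °C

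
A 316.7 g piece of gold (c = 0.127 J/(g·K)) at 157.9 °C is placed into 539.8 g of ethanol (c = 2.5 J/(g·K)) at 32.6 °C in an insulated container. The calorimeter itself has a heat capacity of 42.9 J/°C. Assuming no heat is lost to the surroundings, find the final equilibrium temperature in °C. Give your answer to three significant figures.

T_f = 36.1 °C

Heat lost by gold = heat gained by ethanol + calorimeter.
(316.7)(0.127)(157.9 − T) = [(539.8)(2.5) + 42.9](T − 32.6)
40.2209 (157.9 − T) = 1392.4 (T − 32.6)
6350.9 − 40.2209 T = 1392.4 T − 45392
51742.9 = 1432.6209 T
T = 36.12 °C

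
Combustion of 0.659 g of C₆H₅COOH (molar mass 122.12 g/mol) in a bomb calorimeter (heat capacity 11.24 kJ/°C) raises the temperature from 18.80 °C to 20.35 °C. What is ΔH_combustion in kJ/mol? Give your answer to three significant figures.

ΔT = 20.35 − 18.80 = 1.55 °C
q_cal = C_cal × ΔT = 11.24 × 1.55 = 17.422 kJ
n = 0.659 / 122.12 = 0.005396 mol
q_rxn = −q_cal = -17.422 kJ
ΔH = -17.422 / 0.005396 = -3229 kJ/mol

ΔH = -3230 kJ/mol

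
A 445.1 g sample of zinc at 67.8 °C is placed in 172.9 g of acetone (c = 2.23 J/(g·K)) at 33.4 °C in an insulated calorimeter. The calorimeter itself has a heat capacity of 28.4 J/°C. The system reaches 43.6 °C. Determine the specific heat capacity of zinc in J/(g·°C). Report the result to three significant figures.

c = 0.392 J/(g·°C)

q_gained = (172.9 × 2.23 + 28.4) × (43.6 − 33.4) = 4222 J
q_lost = 445.1 × c × (67.8 − 43.6) = 10771.42 c
Set equal: c = 4222 / 10771.42 = 0.392 J/(g·°C)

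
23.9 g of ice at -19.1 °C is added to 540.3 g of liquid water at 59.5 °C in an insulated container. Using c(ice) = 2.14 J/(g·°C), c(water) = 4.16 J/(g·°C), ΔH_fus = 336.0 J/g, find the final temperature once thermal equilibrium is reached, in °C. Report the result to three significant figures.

T_f = 53.1 °C

Heat to bring ice to 0 °C and melt it: q₁ = 23.9×2.14×19.1 + 23.9×336.0 = 9007.3 J
Heat the water can supply cooling to 0 °C: 540.3×4.16×59.5 = 133735 J > q₁, so all ice melts.
Energy balance: 540.3×4.16×(59.5 − T) = 9007.3 + 23.9×4.16×(T − 0)
2247.648(59.5 − T) = 9007.3 + 99.424 T
133735 − 9007.3 = 2347.072 T
T = 124727.7 / 2347.072 = 53.14 °C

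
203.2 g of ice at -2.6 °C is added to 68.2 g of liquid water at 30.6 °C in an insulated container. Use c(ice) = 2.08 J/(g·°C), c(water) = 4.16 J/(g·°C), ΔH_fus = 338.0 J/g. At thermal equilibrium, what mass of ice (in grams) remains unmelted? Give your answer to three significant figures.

Heat to warm all ice to 0 °C: 203.2×2.08×2.6 = 1098.9 J
Heat released by water cooling to 0 °C: 68.2×4.16×30.6 = 8681.6 J
8681.6 J < 1098.9 + 203.2×338.0 = 69780.5 J, so not all ice melts; final T = 0 °C.
Heat left for melting: 8681.6 − 1098.9 = 7582.7 J
Mass melted = 7582.7 / 338.0 = 22.43 g
Ice remaining = 203.2 − 22.43 = 180.77 g

m_ice remaining = 181 g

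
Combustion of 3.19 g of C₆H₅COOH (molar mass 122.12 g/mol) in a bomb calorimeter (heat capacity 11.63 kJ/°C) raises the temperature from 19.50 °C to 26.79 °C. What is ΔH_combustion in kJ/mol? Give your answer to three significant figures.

ΔT = 26.79 − 19.50 = 7.29 °C
q_cal = C_cal × ΔT = 11.63 × 7.29 = 84.7827 kJ
n = 3.19 / 122.12 = 0.02612 mol
q_rxn = −q_cal = -84.7827 kJ
ΔH = -84.7827 / 0.02612 = -3246 kJ/mol

ΔH = -3250 kJ/mol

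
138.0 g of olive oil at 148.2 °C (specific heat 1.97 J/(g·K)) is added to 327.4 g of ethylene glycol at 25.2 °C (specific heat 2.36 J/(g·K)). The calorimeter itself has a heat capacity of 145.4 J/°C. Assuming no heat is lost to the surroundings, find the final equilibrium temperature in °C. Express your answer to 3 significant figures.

Heat lost by olive oil = heat gained by ethylene glycol + calorimeter.
(138.0)(1.97)(148.2 − T) = [(327.4)(2.36) + 145.4](T − 25.2)
271.86 (148.2 − T) = 918.064 (T − 25.2)
40290 − 271.86 T = 918.064 T − 23135
63425 = 1189.924 T
T = 53.30 °C

T_f = 53.3 °C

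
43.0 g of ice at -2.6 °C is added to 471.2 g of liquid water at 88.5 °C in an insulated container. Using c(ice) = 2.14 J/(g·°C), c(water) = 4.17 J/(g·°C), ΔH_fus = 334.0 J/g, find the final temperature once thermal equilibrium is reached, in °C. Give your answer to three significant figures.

Heat to bring ice to 0 °C and melt it: q₁ = 43.0×2.14×2.6 + 43.0×334.0 = 14601 J
Heat the water can supply cooling to 0 °C: 471.2×4.17×88.5 = 173894 J > q₁, so all ice melts.
Energy balance: 471.2×4.17×(88.5 − T) = 14601 + 43.0×4.17×(T − 0)
1964.904(88.5 − T) = 14601 + 179.31 T
173894 − 14601 = 2144.214 T
T = 159293 / 2144.214 = 74.29 °C

T_f = 74.3 °C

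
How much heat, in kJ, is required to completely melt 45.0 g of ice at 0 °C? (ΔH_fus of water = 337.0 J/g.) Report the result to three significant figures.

q = 15.2 kJ

q = m × ΔH_fus = 45.0 × 337.0 = 15170 J = 15.2 kJ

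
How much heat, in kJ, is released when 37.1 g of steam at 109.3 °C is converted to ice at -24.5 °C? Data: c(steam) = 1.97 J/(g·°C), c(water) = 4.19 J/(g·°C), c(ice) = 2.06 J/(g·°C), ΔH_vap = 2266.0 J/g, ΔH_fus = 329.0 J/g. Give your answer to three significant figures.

q = 114 kJ

q1 (cool steam 109.3→100 °C): 37.1 × 1.97 × 9.3 = 680 J
q2 (condense at 100 °C): 37.1 × 2266.0 = 84069 J
q3 (cool water 100→0 °C): 37.1 × 4.19 × 100.0 = 15545 J
q4 (freeze at 0 °C): 37.1 × 329.0 = 12206 J
q5 (cool ice 0→-24.5 °C): 37.1 × 2.06 × 24.5 = 1872 J
Total: 680 + 84069 + 15545 + 12206 + 1872 = 114372 J = 114 kJ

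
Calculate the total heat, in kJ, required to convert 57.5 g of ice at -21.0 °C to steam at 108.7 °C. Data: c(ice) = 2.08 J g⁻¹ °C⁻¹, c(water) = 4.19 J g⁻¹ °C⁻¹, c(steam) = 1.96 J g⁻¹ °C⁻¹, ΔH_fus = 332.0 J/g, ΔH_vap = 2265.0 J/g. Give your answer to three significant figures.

q1 (heat ice -21.0→0.0 °C): 57.5 × 2.08 × 21.0 = 2512 J
q2 (melt at 0 °C): 57.5 × 332.0 = 19090 J
q3 (heat water 0.0→100.0 °C): 57.5 × 4.19 × 100.0 = 24093 J
q4 (vaporize at 100 °C): 57.5 × 2265.0 = 130238 J
q5 (heat steam 100.0→108.7 °C): 57.5 × 1.96 × 8.7 = 980 J
Total: 2512 + 19090 + 24093 + 130238 + 980 = 176913 J = 177 kJ

q = 177 kJ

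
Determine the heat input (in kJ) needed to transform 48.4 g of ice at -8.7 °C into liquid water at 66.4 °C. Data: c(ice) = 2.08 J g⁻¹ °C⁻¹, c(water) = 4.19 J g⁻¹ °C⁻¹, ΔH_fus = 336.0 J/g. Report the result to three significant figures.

q1 (heat ice -8.7→0.0 °C): 48.4 × 2.08 × 8.7 = 876 J
q2 (melt at 0 °C): 48.4 × 336.0 = 16262 J
q3 (heat water 0.0→66.4 °C): 48.4 × 4.19 × 66.4 = 13466 J
Total: 876 + 16262 + 13466 = 30604 J = 30.6 kJ

q = 30.6 kJ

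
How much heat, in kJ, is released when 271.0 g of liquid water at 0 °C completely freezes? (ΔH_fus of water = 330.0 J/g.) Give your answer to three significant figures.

q = m × ΔH_fus = 271.0 × 330.0 = 89430 J = 89.4 kJ

q = 89.4 kJ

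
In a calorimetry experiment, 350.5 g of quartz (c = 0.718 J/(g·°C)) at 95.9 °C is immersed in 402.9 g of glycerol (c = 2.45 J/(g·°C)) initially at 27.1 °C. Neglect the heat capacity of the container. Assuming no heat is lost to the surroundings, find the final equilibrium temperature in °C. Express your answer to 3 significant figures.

T_f = 41.1 °C

Heat lost by quartz = heat gained by glycerol.
(350.5)(0.718)(95.9 − T) = (402.9)(2.45)(T − 27.1)
251.659 (95.9 − T) = 987.105 (T − 27.1)
24134 − 251.659 T = 987.105 T − 26751
50885 = 1238.764 T
T = 41.08 °C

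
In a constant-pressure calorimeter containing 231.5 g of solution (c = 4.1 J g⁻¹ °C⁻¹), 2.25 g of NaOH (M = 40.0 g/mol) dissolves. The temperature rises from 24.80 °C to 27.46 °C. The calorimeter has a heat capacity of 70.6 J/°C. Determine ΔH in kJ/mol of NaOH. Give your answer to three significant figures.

|ΔT| = |27.46 − 24.80| = 2.66 °C
|q_surr| = (231.5 × 4.1 + 70.6) × 2.66 = 1019.75 × 2.66 = 2713 J
n(NaOH) = 2.25 / 40.0 = 0.05625 mol
Temperature rose, so q_rxn = −|q_surr| = -2.713 kJ
ΔH = q_rxn / n = -48.23 kJ/mol

ΔH = -48.2 kJ/mol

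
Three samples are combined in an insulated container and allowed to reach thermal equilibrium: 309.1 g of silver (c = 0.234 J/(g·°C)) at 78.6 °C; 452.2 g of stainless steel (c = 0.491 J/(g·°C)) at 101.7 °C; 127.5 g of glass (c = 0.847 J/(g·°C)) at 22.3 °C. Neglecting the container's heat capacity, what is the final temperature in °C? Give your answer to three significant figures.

T_f = 76.2 °C

Σ mᵢcᵢ(T − Tᵢ) = 0  ⇒  T = Σ mᵢcᵢTᵢ / Σ mᵢcᵢ
Σ mᵢcᵢ = 309.1×0.234 + 452.2×0.491 + 127.5×0.847 = 402.3521
Σ mᵢcᵢTᵢ = 72.3294×78.6 + 222.0302×101.7 + 107.9925×22.3 = 30674
T = 30674 / 402.3521 = 76.24 °C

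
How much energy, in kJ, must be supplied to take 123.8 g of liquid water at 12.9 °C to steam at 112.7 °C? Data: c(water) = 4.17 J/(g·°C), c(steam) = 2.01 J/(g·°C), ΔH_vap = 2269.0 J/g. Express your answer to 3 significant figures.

q = 329 kJ

q1 (heat water 12.9→100.0 °C): 123.8 × 4.17 × 87.1 = 44965 J
q2 (vaporize at 100 °C): 123.8 × 2269.0 = 280902 J
q3 (heat steam 100.0→112.7 °C): 123.8 × 2.01 × 12.7 = 3160 J
Total: 44965 + 280902 + 3160 = 329027 J = 329 kJ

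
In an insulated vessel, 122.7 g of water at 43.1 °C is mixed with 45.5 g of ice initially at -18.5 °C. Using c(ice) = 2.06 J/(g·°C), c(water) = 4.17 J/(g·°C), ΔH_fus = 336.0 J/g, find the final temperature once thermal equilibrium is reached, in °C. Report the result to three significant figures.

T_f = 7.17 °C

Heat to bring ice to 0 °C and melt it: q₁ = 45.5×2.06×18.5 + 45.5×336.0 = 17022 J
Heat the water can supply cooling to 0 °C: 122.7×4.17×43.1 = 22052.5 J > q₁, so all ice melts.
Energy balance: 122.7×4.17×(43.1 − T) = 17022 + 45.5×4.17×(T − 0)
511.659(43.1 − T) = 17022 + 189.735 T
22052.5 − 17022 = 701.394 T
T = 5030.5 / 701.394 = 7.172 °C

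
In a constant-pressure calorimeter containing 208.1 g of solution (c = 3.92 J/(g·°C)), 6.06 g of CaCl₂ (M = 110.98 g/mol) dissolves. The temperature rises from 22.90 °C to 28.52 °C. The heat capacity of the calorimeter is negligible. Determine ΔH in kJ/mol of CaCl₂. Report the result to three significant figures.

|ΔT| = |28.52 − 22.90| = 5.62 °C
|q_surr| = (208.1 × 3.92) × 5.62 = 815.752 × 5.62 = 4585 J
n(CaCl₂) = 6.06 / 110.98 = 0.05460 mol
Temperature rose, so q_rxn = −|q_surr| = -4.585 kJ
ΔH = q_rxn / n = -83.97 kJ/mol

ΔH = -84.0 kJ/mol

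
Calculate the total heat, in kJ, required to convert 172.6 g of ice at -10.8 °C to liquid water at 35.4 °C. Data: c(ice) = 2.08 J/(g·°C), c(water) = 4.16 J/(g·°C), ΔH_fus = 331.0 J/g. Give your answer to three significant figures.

q1 (heat ice -10.8→0.0 °C): 172.6 × 2.08 × 10.8 = 3877 J
q2 (melt at 0 °C): 172.6 × 331.0 = 57131 J
q3 (heat water 0.0→35.4 °C): 172.6 × 4.16 × 35.4 = 25418 J
Total: 3877 + 57131 + 25418 = 86426 J = 86.4 kJ

q = 86.4 kJ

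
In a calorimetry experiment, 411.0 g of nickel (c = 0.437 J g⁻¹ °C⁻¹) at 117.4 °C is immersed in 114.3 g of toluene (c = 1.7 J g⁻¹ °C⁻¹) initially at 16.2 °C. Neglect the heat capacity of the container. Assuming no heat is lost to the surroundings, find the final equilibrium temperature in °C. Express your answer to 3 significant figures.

Heat lost by nickel = heat gained by toluene.
(411.0)(0.437)(117.4 − T) = (114.3)(1.7)(T − 16.2)
179.607 (117.4 − T) = 194.31 (T − 16.2)
21086 − 179.607 T = 194.31 T − 3147.8
24233.8 = 373.917 T
T = 64.81 °C

T_f = 64.8 °C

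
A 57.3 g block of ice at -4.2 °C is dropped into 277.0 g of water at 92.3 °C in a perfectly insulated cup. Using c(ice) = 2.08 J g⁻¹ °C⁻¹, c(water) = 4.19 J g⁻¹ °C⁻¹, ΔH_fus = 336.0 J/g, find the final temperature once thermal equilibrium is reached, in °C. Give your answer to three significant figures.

Heat to bring ice to 0 °C and melt it: q₁ = 57.3×2.08×4.2 + 57.3×336.0 = 19753 J
Heat the water can supply cooling to 0 °C: 277.0×4.19×92.3 = 107126 J > q₁, so all ice melts.
Energy balance: 277.0×4.19×(92.3 − T) = 19753 + 57.3×4.19×(T − 0)
1160.63(92.3 − T) = 19753 + 240.087 T
107126 − 19753 = 1400.717 T
T = 87373 / 1400.717 = 62.38 °C

T_f = 62.4 °C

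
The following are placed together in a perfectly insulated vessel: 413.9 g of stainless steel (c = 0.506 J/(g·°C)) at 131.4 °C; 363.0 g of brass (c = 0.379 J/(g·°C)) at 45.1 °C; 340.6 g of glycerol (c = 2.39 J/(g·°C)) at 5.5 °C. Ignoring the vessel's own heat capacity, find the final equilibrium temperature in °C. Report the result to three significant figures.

T_f = 32.9 °C

Σ mᵢcᵢ(T − Tᵢ) = 0  ⇒  T = Σ mᵢcᵢTᵢ / Σ mᵢcᵢ
Σ mᵢcᵢ = 413.9×0.506 + 363.0×0.379 + 340.6×2.39 = 1161.0444
Σ mᵢcᵢTᵢ = 209.4334×131.4 + 137.577×45.1 + 814.034×5.5 = 38201
T = 38201 / 1161.0444 = 32.90 °C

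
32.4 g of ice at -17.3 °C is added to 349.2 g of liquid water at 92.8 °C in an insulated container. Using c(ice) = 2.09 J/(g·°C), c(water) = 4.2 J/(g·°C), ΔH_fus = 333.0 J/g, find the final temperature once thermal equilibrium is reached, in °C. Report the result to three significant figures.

T_f = 77.5 °C

Heat to bring ice to 0 °C and melt it: q₁ = 32.4×2.09×17.3 + 32.4×333.0 = 11961 J
Heat the water can supply cooling to 0 °C: 349.2×4.2×92.8 = 136104 J > q₁, so all ice melts.
Energy balance: 349.2×4.2×(92.8 − T) = 11961 + 32.4×4.2×(T − 0)
1466.64(92.8 − T) = 11961 + 136.08 T
136104 − 11961 = 1602.72 T
T = 124143 / 1602.72 = 77.46 °C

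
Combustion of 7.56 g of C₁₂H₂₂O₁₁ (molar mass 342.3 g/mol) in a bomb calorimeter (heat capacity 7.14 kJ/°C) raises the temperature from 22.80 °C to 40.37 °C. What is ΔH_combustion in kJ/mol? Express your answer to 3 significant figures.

ΔT = 40.37 − 22.80 = 17.57 °C
q_cal = C_cal × ΔT = 7.14 × 17.57 = 125.4498 kJ
n = 7.56 / 342.3 = 0.02209 mol
q_rxn = −q_cal = -125.4498 kJ
ΔH = -125.4498 / 0.02209 = -5679 kJ/mol

ΔH = -5680 kJ/mol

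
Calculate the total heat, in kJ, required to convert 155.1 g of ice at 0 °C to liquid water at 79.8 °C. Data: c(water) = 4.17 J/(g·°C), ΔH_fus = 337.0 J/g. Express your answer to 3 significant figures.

q = 104 kJ

q1 (melt at 0 °C): 155.1 × 337.0 = 52269 J
q2 (heat water 0.0→79.8 °C): 155.1 × 4.17 × 79.8 = 51612 J
Total: 52269 + 51612 = 103881 J = 104 kJ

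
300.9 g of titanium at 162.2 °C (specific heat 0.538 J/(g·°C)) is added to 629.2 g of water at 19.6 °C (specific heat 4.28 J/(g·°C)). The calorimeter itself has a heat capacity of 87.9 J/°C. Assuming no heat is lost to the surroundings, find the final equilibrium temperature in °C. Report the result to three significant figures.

T_f = 27.4 °C

Heat lost by titanium = heat gained by water + calorimeter.
(300.9)(0.538)(162.2 − T) = [(629.2)(4.28) + 87.9](T − 19.6)
161.8842 (162.2 − T) = 2780.876 (T − 19.6)
26258 − 161.8842 T = 2780.876 T − 54505
80763 = 2942.7602 T
T = 27.44 °C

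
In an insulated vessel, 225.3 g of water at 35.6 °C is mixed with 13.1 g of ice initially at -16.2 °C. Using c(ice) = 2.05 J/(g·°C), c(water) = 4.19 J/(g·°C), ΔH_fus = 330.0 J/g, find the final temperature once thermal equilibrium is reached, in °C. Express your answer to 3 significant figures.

T_f = 28.9 °C

Heat to bring ice to 0 °C and melt it: q₁ = 13.1×2.05×16.2 + 13.1×330.0 = 4758.1 J
Heat the water can supply cooling to 0 °C: 225.3×4.19×35.6 = 33606.6 J > q₁, so all ice melts.
Energy balance: 225.3×4.19×(35.6 − T) = 4758.1 + 13.1×4.19×(T − 0)
944.007(35.6 − T) = 4758.1 + 54.889 T
33606.6 − 4758.1 = 998.896 T
T = 28848.5 / 998.896 = 28.88 °C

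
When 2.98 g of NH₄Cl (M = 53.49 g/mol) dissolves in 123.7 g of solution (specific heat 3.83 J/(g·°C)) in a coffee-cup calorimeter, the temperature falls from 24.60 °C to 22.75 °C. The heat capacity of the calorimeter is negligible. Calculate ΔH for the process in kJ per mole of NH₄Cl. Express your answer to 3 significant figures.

ΔH = 15.7 kJ/mol

|ΔT| = |22.75 − 24.60| = 1.85 °C
|q_surr| = (123.7 × 3.83) × 1.85 = 473.771 × 1.85 = 876.5 J
n(NH₄Cl) = 2.98 / 53.49 = 0.05571 mol
Temperature fell, so q_rxn = +|q_surr| = 0.8765 kJ
ΔH = q_rxn / n = 15.73 kJ/mol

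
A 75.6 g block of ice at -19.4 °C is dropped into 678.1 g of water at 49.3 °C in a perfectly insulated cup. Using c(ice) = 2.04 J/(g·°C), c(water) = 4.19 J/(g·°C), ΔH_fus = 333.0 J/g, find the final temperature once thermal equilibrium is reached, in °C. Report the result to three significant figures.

Heat to bring ice to 0 °C and melt it: q₁ = 75.6×2.04×19.4 + 75.6×333.0 = 28167 J
Heat the water can supply cooling to 0 °C: 678.1×4.19×49.3 = 140073 J > q₁, so all ice melts.
Energy balance: 678.1×4.19×(49.3 − T) = 28167 + 75.6×4.19×(T − 0)
2841.239(49.3 − T) = 28167 + 316.764 T
140073 − 28167 = 3158.003 T
T = 111906 / 3158.003 = 35.44 °C

T_f = 35.4 °C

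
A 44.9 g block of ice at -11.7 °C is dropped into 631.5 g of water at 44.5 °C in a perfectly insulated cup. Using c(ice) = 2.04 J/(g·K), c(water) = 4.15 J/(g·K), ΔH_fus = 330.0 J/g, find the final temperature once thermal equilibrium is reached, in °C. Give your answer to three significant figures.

Heat to bring ice to 0 °C and melt it: q₁ = 44.9×2.04×11.7 + 44.9×330.0 = 15889 J
Heat the water can supply cooling to 0 °C: 631.5×4.15×44.5 = 116622 J > q₁, so all ice melts.
Energy balance: 631.5×4.15×(44.5 − T) = 15889 + 44.9×4.15×(T − 0)
2620.725(44.5 − T) = 15889 + 186.335 T
116622 − 15889 = 2807.060 T
T = 100733 / 2807.060 = 35.89 °C

T_f = 35.9 °C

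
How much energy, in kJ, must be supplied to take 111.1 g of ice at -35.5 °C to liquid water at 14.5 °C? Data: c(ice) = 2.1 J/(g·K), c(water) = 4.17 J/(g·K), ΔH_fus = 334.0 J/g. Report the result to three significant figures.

q1 (heat ice -35.5→0.0 °C): 111.1 × 2.1 × 35.5 = 8283 J
q2 (melt at 0 °C): 111.1 × 334.0 = 37107 J
q3 (heat water 0.0→14.5 °C): 111.1 × 4.17 × 14.5 = 6718 J
Total: 8283 + 37107 + 6718 = 52108 J = 52.1 kJ

q = 52.1 kJ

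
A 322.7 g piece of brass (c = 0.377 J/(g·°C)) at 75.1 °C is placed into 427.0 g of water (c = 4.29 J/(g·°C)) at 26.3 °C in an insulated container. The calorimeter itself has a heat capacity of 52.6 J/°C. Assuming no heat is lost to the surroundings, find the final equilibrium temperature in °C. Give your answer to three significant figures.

T_f = 29.3 °C

Heat lost by brass = heat gained by water + calorimeter.
(322.7)(0.377)(75.1 − T) = [(427.0)(4.29) + 52.6](T − 26.3)
121.6579 (75.1 − T) = 1884.43 (T − 26.3)
9136.5 − 121.6579 T = 1884.43 T − 49561
58697.5 = 2006.0879 T
T = 29.26 °C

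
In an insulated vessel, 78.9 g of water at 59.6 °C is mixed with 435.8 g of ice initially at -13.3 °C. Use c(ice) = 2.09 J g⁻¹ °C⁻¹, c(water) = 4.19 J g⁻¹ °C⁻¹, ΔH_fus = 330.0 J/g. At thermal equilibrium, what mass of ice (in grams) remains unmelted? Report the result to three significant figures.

m_ice remaining = 413 g

Heat to warm all ice to 0 °C: 435.8×2.09×13.3 = 12114 J
Heat released by water cooling to 0 °C: 78.9×4.19×59.6 = 19703 J
19703 J < 12114 + 435.8×330.0 = 155928 J, so not all ice melts; final T = 0 °C.
Heat left for melting: 19703 − 12114 = 7589 J
Mass melted = 7589 / 330.0 = 23.00 g
Ice remaining = 435.8 − 23.00 = 412.80 g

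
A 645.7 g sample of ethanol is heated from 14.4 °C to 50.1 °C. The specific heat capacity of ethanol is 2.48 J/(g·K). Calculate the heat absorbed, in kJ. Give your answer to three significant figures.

q = m c ΔT = 645.7 × 2.48 × (50.1 − 14.4)
q = 645.7 × 2.48 × 35.7 = 57170 J = 57.2 kJ

q = 57.2 kJ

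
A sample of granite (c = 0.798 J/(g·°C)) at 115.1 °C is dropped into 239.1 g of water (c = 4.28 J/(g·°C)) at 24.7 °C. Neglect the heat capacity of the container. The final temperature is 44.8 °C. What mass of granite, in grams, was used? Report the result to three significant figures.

m = 367 g

q_gained = (239.1 × 4.28) × (44.8 − 24.7) = 20570 J
q_lost = m × 0.798 × (115.1 − 44.8) = 56.0994 m
m = 20570 / 56.0994 = 367 g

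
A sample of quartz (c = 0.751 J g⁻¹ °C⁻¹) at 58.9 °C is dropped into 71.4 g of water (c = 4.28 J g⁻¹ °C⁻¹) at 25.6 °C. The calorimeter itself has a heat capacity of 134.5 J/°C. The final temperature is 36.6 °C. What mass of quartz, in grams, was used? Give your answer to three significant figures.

m = 289 g

q_gained = (71.4 × 4.28 + 134.5) × (36.6 − 25.6) = 4841 J
q_lost = m × 0.751 × (58.9 − 36.6) = 16.7473 m
m = 4841 / 16.7473 = 289 g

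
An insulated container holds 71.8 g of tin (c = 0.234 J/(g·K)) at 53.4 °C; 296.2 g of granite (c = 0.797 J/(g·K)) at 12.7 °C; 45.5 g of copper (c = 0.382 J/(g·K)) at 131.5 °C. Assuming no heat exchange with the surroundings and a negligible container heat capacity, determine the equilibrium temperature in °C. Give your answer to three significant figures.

Σ mᵢcᵢ(T − Tᵢ) = 0  ⇒  T = Σ mᵢcᵢTᵢ / Σ mᵢcᵢ
Σ mᵢcᵢ = 71.8×0.234 + 296.2×0.797 + 45.5×0.382 = 270.2536
Σ mᵢcᵢTᵢ = 16.8012×53.4 + 236.0714×12.7 + 17.381×131.5 = 6180.9
T = 6180.9 / 270.2536 = 22.87 °C

T_f = 22.9 °C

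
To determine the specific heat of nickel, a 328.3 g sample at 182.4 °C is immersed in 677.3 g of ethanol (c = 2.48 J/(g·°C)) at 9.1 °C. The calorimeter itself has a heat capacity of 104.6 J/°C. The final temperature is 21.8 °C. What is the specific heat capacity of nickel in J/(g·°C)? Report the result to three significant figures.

c = 0.430 J/(g·°C)

q_gained = (677.3 × 2.48 + 104.6) × (21.8 − 9.1) = 22660 J
q_lost = 328.3 × c × (182.4 − 21.8) = 52724.98 c
Set equal: c = 22660 / 52724.98 = 0.430 J/(g·°C)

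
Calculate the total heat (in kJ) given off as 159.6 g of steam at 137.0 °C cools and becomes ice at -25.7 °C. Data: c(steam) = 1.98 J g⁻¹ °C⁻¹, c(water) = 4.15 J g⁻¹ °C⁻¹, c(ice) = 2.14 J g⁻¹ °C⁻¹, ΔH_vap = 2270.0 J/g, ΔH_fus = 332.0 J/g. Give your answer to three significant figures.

q = 502 kJ

q1 (cool steam 137.0→100 °C): 159.6 × 1.98 × 37.0 = 11692 J
q2 (condense at 100 °C): 159.6 × 2270.0 = 362292 J
q3 (cool water 100→0 °C): 159.6 × 4.15 × 100.0 = 66234 J
q4 (freeze at 0 °C): 159.6 × 332.0 = 52987 J
q5 (cool ice 0→-25.7 °C): 159.6 × 2.14 × 25.7 = 8778 J
Total: 11692 + 362292 + 66234 + 52987 + 8778 = 501983 J = 502 kJ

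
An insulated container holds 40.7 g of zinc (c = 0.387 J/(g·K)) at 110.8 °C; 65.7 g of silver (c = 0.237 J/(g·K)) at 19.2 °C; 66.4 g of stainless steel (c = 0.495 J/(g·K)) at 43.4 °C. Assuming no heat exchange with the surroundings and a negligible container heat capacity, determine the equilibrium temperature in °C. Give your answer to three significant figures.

Σ mᵢcᵢ(T − Tᵢ) = 0  ⇒  T = Σ mᵢcᵢTᵢ / Σ mᵢcᵢ
Σ mᵢcᵢ = 40.7×0.387 + 65.7×0.237 + 66.4×0.495 = 64.1898
Σ mᵢcᵢTᵢ = 15.7509×110.8 + 15.5709×19.2 + 32.868×43.4 = 3470.6
T = 3470.6 / 64.1898 = 54.07 °C

T_f = 54.1 °C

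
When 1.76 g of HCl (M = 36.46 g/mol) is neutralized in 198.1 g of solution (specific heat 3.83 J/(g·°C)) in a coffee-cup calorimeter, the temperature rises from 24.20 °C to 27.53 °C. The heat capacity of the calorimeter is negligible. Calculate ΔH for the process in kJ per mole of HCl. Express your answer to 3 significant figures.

|ΔT| = |27.53 − 24.20| = 3.33 °C
|q_surr| = (198.1 × 3.83) × 3.33 = 758.723 × 3.33 = 2526.5 J
n(HCl) = 1.76 / 36.46 = 0.048272 mol
Temperature rose, so q_rxn = −|q_surr| = -2.5265 kJ
ΔH = q_rxn / n = -52.34 kJ/mol

ΔH = -52.3 kJ/mol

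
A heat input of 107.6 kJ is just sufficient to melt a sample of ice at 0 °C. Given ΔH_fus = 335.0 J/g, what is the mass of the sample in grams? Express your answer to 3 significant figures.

m = q / ΔH_fus = 107600 J / 335.0 J/g = 321 g

m = 321 g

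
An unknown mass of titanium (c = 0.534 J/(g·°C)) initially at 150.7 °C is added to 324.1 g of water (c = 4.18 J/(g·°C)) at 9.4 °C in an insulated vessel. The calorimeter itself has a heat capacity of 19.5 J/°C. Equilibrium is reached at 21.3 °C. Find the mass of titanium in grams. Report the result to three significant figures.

m = 237 g

q_gained = (324.1 × 4.18 + 19.5) × (21.3 − 9.4) = 16350 J
q_lost = m × 0.534 × (150.7 − 21.3) = 69.0996 m
m = 16350 / 69.0996 = 237 g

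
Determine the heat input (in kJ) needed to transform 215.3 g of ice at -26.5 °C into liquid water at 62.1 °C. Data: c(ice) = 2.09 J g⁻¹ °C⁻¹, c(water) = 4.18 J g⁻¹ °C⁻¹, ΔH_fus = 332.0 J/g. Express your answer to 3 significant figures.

q = 139 kJ

q1 (heat ice -26.5→0.0 °C): 215.3 × 2.09 × 26.5 = 11924 J
q2 (melt at 0 °C): 215.3 × 332.0 = 71480 J
q3 (heat water 0.0→62.1 °C): 215.3 × 4.18 × 62.1 = 55887 J
Total: 11924 + 71480 + 55887 = 139291 J = 139 kJ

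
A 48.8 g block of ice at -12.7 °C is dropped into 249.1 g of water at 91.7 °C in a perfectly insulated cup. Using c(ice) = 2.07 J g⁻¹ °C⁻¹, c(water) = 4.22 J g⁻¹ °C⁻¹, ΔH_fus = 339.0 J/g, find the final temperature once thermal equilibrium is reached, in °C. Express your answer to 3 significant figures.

Heat to bring ice to 0 °C and melt it: q₁ = 48.8×2.07×12.7 + 48.8×339.0 = 17826 J
Heat the water can supply cooling to 0 °C: 249.1×4.22×91.7 = 96395.2 J > q₁, so all ice melts.
Energy balance: 249.1×4.22×(91.7 − T) = 17826 + 48.8×4.22×(T − 0)
1051.202(91.7 − T) = 17826 + 205.936 T
96395.2 − 17826 = 1257.138 T
T = 78569.2 / 1257.138 = 62.50 °C

T_f = 62.5 °C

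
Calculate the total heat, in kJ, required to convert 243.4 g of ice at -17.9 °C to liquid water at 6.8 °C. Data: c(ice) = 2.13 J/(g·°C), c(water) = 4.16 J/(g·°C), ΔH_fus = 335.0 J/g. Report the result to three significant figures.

q = 97.7 kJ

q1 (heat ice -17.9→0.0 °C): 243.4 × 2.13 × 17.9 = 9280 J
q2 (melt at 0 °C): 243.4 × 335.0 = 81539 J
q3 (heat water 0.0→6.8 °C): 243.4 × 4.16 × 6.8 = 6885 J
Total: 9280 + 81539 + 6885 = 97704 J = 97.7 kJ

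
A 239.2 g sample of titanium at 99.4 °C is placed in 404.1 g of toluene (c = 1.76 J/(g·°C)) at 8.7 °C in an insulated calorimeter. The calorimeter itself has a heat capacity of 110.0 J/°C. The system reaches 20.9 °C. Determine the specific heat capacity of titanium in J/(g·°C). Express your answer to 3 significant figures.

c = 0.534 J/(g·°C)

q_gained = (404.1 × 1.76 + 110.0) × (20.9 − 8.7) = 10020 J
q_lost = 239.2 × c × (99.4 − 20.9) = 18777.2 c
Set equal: c = 10020 / 18777.2 = 0.534 J/(g·°C)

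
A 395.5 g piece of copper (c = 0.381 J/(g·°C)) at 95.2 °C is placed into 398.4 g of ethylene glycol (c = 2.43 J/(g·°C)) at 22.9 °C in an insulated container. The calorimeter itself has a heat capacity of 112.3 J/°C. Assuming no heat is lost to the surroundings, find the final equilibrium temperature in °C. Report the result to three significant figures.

T_f = 31.7 °C

Heat lost by copper = heat gained by ethylene glycol + calorimeter.
(395.5)(0.381)(95.2 − T) = [(398.4)(2.43) + 112.3](T − 22.9)
150.6855 (95.2 − T) = 1080.412 (T − 22.9)
14345 − 150.6855 T = 1080.412 T − 24741
39086 = 1231.0975 T
T = 31.749 °C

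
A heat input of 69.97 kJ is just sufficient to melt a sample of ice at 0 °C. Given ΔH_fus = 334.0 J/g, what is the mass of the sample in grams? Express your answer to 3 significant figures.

m = q / ΔH_fus = 69970 J / 334.0 J/g = 209 g

m = 209 g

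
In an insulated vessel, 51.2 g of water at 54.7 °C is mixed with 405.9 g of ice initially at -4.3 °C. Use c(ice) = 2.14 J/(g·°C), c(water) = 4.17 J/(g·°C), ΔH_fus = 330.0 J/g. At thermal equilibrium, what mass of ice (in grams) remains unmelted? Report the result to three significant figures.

m_ice remaining = 382 g

Heat to warm all ice to 0 °C: 405.9×2.14×4.3 = 3735.1 J
Heat released by water cooling to 0 °C: 51.2×4.17×54.7 = 11679 J
11679 J < 3735.1 + 405.9×330.0 = 137682.1 J, so not all ice melts; final T = 0 °C.
Heat left for melting: 11679 − 3735.1 = 7943.9 J
Mass melted = 7943.9 / 330.0 = 24.07 g
Ice remaining = 405.9 − 24.07 = 381.83 g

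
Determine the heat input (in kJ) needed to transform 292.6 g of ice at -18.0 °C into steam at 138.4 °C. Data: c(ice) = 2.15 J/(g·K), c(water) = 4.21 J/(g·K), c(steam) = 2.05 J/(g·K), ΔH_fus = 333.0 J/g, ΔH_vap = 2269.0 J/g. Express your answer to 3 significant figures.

q1 (heat ice -18.0→0.0 °C): 292.6 × 2.15 × 18.0 = 11324 J
q2 (melt at 0 °C): 292.6 × 333.0 = 97436 J
q3 (heat water 0.0→100.0 °C): 292.6 × 4.21 × 100.0 = 123185 J
q4 (vaporize at 100 °C): 292.6 × 2269.0 = 663909 J
q5 (heat steam 100.0→138.4 °C): 292.6 × 2.05 × 38.4 = 23033 J
Total: 11324 + 97436 + 123185 + 663909 + 23033 = 918887 J = 919 kJ

q = 919 kJ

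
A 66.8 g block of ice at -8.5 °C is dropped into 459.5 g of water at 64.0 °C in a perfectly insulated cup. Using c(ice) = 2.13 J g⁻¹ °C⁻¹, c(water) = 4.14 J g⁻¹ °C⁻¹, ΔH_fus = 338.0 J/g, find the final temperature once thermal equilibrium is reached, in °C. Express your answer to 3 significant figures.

Heat to bring ice to 0 °C and melt it: q₁ = 66.8×2.13×8.5 + 66.8×338.0 = 23788 J
Heat the water can supply cooling to 0 °C: 459.5×4.14×64.0 = 121749 J > q₁, so all ice melts.
Energy balance: 459.5×4.14×(64.0 − T) = 23788 + 66.8×4.14×(T − 0)
1902.33(64.0 − T) = 23788 + 276.552 T
121749 − 23788 = 2178.882 T
T = 97961 / 2178.882 = 44.96 °C

T_f = 45.0 °C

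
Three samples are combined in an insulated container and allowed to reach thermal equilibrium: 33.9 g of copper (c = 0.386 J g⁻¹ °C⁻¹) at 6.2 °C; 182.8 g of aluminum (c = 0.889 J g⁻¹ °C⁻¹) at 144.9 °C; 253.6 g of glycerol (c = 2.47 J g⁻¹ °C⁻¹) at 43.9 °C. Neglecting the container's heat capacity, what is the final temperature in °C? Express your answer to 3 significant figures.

T_f = 63.8 °C

Σ mᵢcᵢ(T − Tᵢ) = 0  ⇒  T = Σ mᵢcᵢTᵢ / Σ mᵢcᵢ
Σ mᵢcᵢ = 33.9×0.386 + 182.8×0.889 + 253.6×2.47 = 801.9866
Σ mᵢcᵢTᵢ = 13.0854×6.2 + 162.5092×144.9 + 626.392×43.9 = 51127
T = 51127 / 801.9866 = 63.75 °C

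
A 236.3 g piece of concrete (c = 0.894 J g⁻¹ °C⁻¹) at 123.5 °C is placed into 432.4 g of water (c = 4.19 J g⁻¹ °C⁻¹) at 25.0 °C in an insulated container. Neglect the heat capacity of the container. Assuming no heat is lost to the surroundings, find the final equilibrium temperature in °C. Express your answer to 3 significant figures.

T_f = 35.3 °C

Heat lost by concrete = heat gained by water.
(236.3)(0.894)(123.5 − T) = (432.4)(4.19)(T − 25.0)
211.2522 (123.5 − T) = 1811.756 (T − 25.0)
26090 − 211.2522 T = 1811.756 T − 45294
71384 = 2023.0082 T
T = 35.29 °C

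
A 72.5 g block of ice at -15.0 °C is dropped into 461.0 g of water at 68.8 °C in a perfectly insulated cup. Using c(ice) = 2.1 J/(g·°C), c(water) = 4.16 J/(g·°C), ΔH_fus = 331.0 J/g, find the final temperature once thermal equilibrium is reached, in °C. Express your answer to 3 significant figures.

Heat to bring ice to 0 °C and melt it: q₁ = 72.5×2.1×15.0 + 72.5×331.0 = 26281 J
Heat the water can supply cooling to 0 °C: 461.0×4.16×68.8 = 131942 J > q₁, so all ice melts.
Energy balance: 461.0×4.16×(68.8 − T) = 26281 + 72.5×4.16×(T − 0)
1917.76(68.8 − T) = 26281 + 301.6 T
131942 − 26281 = 2219.36 T
T = 105661 / 2219.36 = 47.61 °C

T_f = 47.6 °C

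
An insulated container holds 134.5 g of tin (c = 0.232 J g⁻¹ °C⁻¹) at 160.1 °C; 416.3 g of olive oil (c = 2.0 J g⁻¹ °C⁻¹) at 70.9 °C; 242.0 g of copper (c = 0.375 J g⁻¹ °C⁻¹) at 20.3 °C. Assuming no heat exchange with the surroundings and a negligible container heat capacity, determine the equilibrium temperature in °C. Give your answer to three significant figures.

Σ mᵢcᵢ(T − Tᵢ) = 0  ⇒  T = Σ mᵢcᵢTᵢ / Σ mᵢcᵢ
Σ mᵢcᵢ = 134.5×0.232 + 416.3×2.0 + 242.0×0.375 = 954.554
Σ mᵢcᵢTᵢ = 31.204×160.1 + 832.6×70.9 + 90.75×20.3 = 65869
T = 65869 / 954.554 = 69.01 °C

T_f = 69.0 °C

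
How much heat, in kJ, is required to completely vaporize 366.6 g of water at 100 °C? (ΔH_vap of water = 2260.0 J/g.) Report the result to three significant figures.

q = m × ΔH_vap = 366.6 × 2260.0 = 828500 J = 829 kJ

q = 829 kJ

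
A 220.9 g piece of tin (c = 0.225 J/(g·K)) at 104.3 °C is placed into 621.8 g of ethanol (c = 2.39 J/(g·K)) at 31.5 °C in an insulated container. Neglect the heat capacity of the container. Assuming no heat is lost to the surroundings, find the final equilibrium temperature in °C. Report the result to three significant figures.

T_f = 33.9 °C

Heat lost by tin = heat gained by ethanol.
(220.9)(0.225)(104.3 − T) = (621.8)(2.39)(T − 31.5)
49.7025 (104.3 − T) = 1486.102 (T − 31.5)
5184.0 − 49.7025 T = 1486.102 T − 46812
51996.0 = 1535.8045 T
T = 33.86 °C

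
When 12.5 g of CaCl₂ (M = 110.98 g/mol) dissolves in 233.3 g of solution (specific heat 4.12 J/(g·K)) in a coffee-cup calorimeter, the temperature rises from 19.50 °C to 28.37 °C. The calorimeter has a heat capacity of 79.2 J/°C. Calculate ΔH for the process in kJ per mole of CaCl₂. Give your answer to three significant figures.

|ΔT| = |28.37 − 19.50| = 8.87 °C
|q_surr| = (233.3 × 4.12 + 79.2) × 8.87 = 1040.396 × 8.87 = 9228.3 J
n(CaCl₂) = 12.5 / 110.98 = 0.11263 mol
Temperature rose, so q_rxn = −|q_surr| = -9.2283 kJ
ΔH = q_rxn / n = -81.93 kJ/mol

ΔH = -81.9 kJ/mol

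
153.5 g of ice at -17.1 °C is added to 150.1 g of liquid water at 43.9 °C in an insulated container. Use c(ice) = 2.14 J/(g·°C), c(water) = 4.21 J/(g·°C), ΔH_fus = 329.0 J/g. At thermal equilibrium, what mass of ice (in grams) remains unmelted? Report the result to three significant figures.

m_ice remaining = 86.3 g

Heat to warm all ice to 0 °C: 153.5×2.14×17.1 = 5617.2 J
Heat released by water cooling to 0 °C: 150.1×4.21×43.9 = 27741 J
27741 J < 5617.2 + 153.5×329.0 = 56118.7 J, so not all ice melts; final T = 0 °C.
Heat left for melting: 27741 − 5617.2 = 22123.8 J
Mass melted = 22123.8 / 329.0 = 67.25 g
Ice remaining = 153.5 − 67.25 = 86.25 g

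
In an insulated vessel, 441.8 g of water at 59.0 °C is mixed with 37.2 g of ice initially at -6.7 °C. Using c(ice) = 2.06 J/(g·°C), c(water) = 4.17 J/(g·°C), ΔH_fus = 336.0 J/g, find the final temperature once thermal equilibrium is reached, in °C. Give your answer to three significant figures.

Heat to bring ice to 0 °C and melt it: q₁ = 37.2×2.06×6.7 + 37.2×336.0 = 13013 J
Heat the water can supply cooling to 0 °C: 441.8×4.17×59.0 = 108696 J > q₁, so all ice melts.
Energy balance: 441.8×4.17×(59.0 − T) = 13013 + 37.2×4.17×(T − 0)
1842.306(59.0 − T) = 13013 + 155.124 T
108696 − 13013 = 1997.430 T
T = 95683 / 1997.430 = 47.90 °C

T_f = 47.9 °C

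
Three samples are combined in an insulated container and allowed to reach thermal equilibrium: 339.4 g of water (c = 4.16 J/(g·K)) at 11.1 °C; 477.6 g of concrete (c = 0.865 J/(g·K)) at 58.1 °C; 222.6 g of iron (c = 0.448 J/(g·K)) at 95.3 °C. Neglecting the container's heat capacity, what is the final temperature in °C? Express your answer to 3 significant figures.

Σ mᵢcᵢ(T − Tᵢ) = 0  ⇒  T = Σ mᵢcᵢTᵢ / Σ mᵢcᵢ
Σ mᵢcᵢ = 339.4×4.16 + 477.6×0.865 + 222.6×0.448 = 1924.7528
Σ mᵢcᵢTᵢ = 1411.904×11.1 + 413.124×58.1 + 99.7248×95.3 = 49178
T = 49178 / 1924.7528 = 25.55 °C

T_f = 25.6 °C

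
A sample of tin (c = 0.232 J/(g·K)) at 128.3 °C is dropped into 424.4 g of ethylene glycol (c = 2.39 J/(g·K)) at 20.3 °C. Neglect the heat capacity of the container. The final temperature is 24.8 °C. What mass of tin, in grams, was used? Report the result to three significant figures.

m = 190 g

q_gained = (424.4 × 2.39) × (24.8 − 20.3) = 4564 J
q_lost = m × 0.232 × (128.3 − 24.8) = 24.012 m
m = 4564 / 24.012 = 190 g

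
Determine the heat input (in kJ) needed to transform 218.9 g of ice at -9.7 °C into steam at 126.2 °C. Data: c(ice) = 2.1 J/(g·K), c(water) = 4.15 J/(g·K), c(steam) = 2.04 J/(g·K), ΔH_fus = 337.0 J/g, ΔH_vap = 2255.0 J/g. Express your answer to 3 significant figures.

q = 674 kJ

q1 (heat ice -9.7→0.0 °C): 218.9 × 2.1 × 9.7 = 4459 J
q2 (melt at 0 °C): 218.9 × 337.0 = 73769 J
q3 (heat water 0.0→100.0 °C): 218.9 × 4.15 × 100.0 = 90844 J
q4 (vaporize at 100 °C): 218.9 × 2255.0 = 493620 J
q5 (heat steam 100.0→126.2 °C): 218.9 × 2.04 × 26.2 = 11700 J
Total: 4459 + 73769 + 90844 + 493620 + 11700 = 674392 J = 674 kJ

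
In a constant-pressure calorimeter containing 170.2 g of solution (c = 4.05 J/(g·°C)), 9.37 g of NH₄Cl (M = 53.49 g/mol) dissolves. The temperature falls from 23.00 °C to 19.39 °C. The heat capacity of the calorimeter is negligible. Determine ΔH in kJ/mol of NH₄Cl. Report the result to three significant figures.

|ΔT| = |19.39 − 23.00| = 3.61 °C
|q_surr| = (170.2 × 4.05) × 3.61 = 689.31 × 3.61 = 2488 J
n(NH₄Cl) = 9.37 / 53.49 = 0.1752 mol
Temperature fell, so q_rxn = +|q_surr| = 2.488 kJ
ΔH = q_rxn / n = 14.20 kJ/mol

ΔH = 14.2 kJ/mol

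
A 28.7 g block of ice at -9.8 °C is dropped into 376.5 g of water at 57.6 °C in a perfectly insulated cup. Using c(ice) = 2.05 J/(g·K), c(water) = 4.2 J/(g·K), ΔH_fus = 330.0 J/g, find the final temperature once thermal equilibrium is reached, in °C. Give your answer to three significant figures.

T_f = 47.6 °C

Heat to bring ice to 0 °C and melt it: q₁ = 28.7×2.05×9.8 + 28.7×330.0 = 10048 J
Heat the water can supply cooling to 0 °C: 376.5×4.2×57.6 = 91082.9 J > q₁, so all ice melts.
Energy balance: 376.5×4.2×(57.6 − T) = 10048 + 28.7×4.2×(T − 0)
1581.3(57.6 − T) = 10048 + 120.54 T
91082.9 − 10048 = 1701.84 T
T = 81034.9 / 1701.84 = 47.62 °C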